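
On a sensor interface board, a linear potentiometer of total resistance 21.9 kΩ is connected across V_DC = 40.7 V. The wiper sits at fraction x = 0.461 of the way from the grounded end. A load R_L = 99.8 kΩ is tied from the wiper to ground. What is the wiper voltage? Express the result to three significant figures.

Lower segment x·R_p = 10.10 kΩ; upper segment (1−x)·R_p = 11.80 kΩ.
R_L loads the lower segment: effective lower R = 9.168 kΩ.
Loaded-divider output: V_out = 40.7 × 0.4372 = 17.79 V.

V_out ≈ 17.8 V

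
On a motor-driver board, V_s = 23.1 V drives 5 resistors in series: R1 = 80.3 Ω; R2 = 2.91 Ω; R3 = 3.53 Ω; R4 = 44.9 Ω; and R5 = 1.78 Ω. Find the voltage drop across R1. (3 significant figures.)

Total series resistance ΣR = 80.3 + 2.91 + 3.53 + 44.9 + 1.78 = 133.4 Ω.
V = V_s · R/ΣR = 23.1 × 0.6019 = 13.90 V.

V ≈ 13.9 V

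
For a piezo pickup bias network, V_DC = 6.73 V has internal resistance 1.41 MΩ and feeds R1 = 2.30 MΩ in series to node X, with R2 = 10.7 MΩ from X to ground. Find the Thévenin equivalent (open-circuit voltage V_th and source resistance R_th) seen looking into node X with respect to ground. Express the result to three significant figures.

V_th ≈ 5.00 V, R_th ≈ 2.75 MΩ

R1' = 1.41 + 2.30 = 3.710 MΩ (source resistance + R1).
Open-circuit (no load on X): V_th = V_DC · R2/(R1' + R2) = 6.73 × 10.7/(3.710 + 10.7) = 4.997 V.
Zeroing V_DC shorts the top of R1' to ground, so R_th = R1' ‖ R2 = 2.755 MΩ.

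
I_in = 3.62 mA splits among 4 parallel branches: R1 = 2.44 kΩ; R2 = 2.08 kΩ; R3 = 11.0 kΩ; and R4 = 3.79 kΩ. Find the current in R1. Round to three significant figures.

Conductances: ΣG = 1/2.44 + 1/2.08 + 1/11.0 + 1/3.79 = 1.245 (1/kΩ).
Current divider: I(R1) = I_in · G_k/ΣG = 3.62 × (0.4098/1.245) = 3.62 × 0.3291 = 1.191 mA.

I ≈ 1.19 mA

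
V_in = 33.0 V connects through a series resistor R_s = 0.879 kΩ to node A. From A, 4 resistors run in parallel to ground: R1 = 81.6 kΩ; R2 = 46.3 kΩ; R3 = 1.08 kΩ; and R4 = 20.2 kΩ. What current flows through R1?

Equivalent of the parallel group: R_p = 0.9908 kΩ.
Node voltage V_A = V_in · R_p/(R_s + R_p) = 33.0 × 0.5299 = 17.49 V.
Branch current I = V_A/R1 = 17.49/81.6 = 0.2143 mA.
(Check via current divider: I_total = 17.65 mA; share G_k/ΣG = 0.01214 → same result.)

I ≈ 0.214 mA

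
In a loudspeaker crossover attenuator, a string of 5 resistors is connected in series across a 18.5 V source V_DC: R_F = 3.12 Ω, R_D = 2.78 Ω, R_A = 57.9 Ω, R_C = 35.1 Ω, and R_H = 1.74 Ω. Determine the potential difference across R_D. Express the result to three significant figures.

Total series resistance ΣR = 3.12 + 2.78 + 57.9 + 35.1 + 1.74 = 100.6 Ω.
Voltage divider: V = V_DC · (2.780 / 100.6) = 18.5 × 0.02762 = 0.5110 V.

V ≈ 0.511 V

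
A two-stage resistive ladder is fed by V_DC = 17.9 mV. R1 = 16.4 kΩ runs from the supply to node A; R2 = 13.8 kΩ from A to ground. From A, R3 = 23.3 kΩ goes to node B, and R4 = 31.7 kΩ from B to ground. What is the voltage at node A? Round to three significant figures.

V_A ≈ 7.20 mV

Node A sees R2 in parallel with the series input of stage 2, R3 + R4 = 55.00 kΩ.
R2 ‖ (R3+R4) = 11.03 kΩ.
First divider: V_A = V_DC · 11.03/(16.4 + 11.03) = 7.199 mV.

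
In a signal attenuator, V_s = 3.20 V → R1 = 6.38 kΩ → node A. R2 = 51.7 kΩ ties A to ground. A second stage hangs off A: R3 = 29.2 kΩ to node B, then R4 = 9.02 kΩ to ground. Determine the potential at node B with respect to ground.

Looking into the second stage from A: R3 + R4 = 38.22 kΩ appears in parallel with R2.
R2 ‖ (R3+R4) = 21.97 kΩ.
So V_A = 3.20 × 0.7750 = 2.480 V.
V_B = V_A × 0.2360 = 0.5853 V.

V_B ≈ 0.585 V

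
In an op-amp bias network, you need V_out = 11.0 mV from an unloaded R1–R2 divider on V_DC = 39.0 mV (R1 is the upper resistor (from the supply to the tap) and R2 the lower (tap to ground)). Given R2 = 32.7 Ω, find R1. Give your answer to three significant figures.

Required fraction k = V_out/V_DC = 0.2821.
So R1 = R2 · (V_DC/V_out − 1) = 32.7 × (39.0/11.0 − 1) = 32.7 × 2.545 = 83.24 Ω.

R1 ≈ 83.2 Ω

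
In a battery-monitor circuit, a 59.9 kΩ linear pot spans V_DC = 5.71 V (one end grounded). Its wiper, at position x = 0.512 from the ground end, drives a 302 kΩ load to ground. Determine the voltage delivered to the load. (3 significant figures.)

V_out ≈ 2.79 V

Split the track: R_lower = x·R_p = 30.67 kΩ, R_upper = (1−x)·R_p = 29.23 kΩ.
R_L loads the lower segment: effective lower R = 27.84 kΩ.
V_out = 5.71 × 27.84/(29.23 + 27.84) = 2.785 V.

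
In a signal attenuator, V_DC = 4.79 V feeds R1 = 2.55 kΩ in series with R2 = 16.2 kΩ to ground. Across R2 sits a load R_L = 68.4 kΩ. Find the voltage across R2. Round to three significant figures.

V_out ≈ 4.01 V

The load sits in parallel with R2, giving an effective lower resistance R2' = R2·R_L/(R2+R_L) = 13.10 kΩ.
Voltage divider with the loaded lower leg: V_out = 4.79 × 13.10/(2.55 + 13.10) = 4.79 × 0.8370 = 4.009 V.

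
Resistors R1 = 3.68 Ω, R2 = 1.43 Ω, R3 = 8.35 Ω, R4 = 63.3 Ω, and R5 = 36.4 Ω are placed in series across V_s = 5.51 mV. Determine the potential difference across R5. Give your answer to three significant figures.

V ≈ 1.77 mV

Series total: ΣR = 3.68 + 1.43 + 8.35 + 63.3 + 36.4 = 113.2 Ω.
V = V_s · R/ΣR = 5.51 × 0.3217 = 1.772 mV.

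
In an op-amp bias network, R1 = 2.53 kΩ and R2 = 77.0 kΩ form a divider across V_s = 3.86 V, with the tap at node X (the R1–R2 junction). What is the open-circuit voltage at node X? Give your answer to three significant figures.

Open-circuit (no load on X): V_th = V_s · R2/(R1 + R2) = 3.86 × 77.0/(2.530 + 77.0) = 3.737 V.

V_th ≈ 3.74 V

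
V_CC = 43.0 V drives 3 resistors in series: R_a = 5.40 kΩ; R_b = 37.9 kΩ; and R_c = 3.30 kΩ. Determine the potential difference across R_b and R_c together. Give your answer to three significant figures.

V ≈ 38.0 V

ΣR = 5.40 + 37.9 + 3.30 = 46.60 kΩ.
R_{R_b..R_c} = 37.9 + 3.30 = 41.20 kΩ.
V = V_CC · R/ΣR = 43.0 × 0.8841 = 38.02 V.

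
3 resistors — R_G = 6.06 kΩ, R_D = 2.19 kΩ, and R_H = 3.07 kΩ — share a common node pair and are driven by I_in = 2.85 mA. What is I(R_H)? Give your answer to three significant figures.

I ≈ 0.980 mA

Conductances: ΣG = 1/6.06 + 1/2.19 + 1/3.07 = 0.9474 (1/kΩ).
R_H takes the fraction G_k/ΣG = 0.3257/0.9474 = 0.3438, so I = 2.85 × 0.3438 = 0.9799 mA.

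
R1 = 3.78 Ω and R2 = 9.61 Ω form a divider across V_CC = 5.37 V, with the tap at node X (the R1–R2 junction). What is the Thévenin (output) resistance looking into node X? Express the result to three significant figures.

Looking into X with the source shorted: R_th = R1·R2/(R1+R2) = 3.780 × 9.61/13.39 = 2.713 Ω.

R_th ≈ 2.71 Ω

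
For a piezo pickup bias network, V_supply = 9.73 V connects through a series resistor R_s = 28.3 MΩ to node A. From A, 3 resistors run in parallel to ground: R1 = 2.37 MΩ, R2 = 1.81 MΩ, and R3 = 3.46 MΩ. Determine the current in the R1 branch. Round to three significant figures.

Parallel bank: R_p = 1/(1/2.37 + 1/1.81 + 1/3.46) = 0.7915 MΩ.
Node voltage V_A = V_supply · R_p/(R_s + R_p) = 9.73 × 0.02721 = 0.2647 V.
I(R1) = V_A / R1 = 0.2647/2.37 = 0.1117 µA.

I ≈ 0.112 µA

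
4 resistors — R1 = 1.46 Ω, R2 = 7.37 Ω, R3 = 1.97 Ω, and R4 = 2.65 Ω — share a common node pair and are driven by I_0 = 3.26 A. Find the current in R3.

I ≈ 0.970 A

ΣG = 1/1.46 + 1/7.37 + 1/1.97 + 1/2.65 = 1.706.
R3 takes the fraction G_k/ΣG = 0.5076/1.706 = 0.2976, so I = 3.26 × 0.2976 = 0.9702 A.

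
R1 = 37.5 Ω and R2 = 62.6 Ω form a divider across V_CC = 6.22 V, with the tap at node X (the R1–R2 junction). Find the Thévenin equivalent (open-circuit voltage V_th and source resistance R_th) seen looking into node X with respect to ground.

V_th ≈ 3.89 V, R_th ≈ 23.5 Ω

With X open, the divider is unloaded: V_th = 6.22 × 62.6/100.1 = 3.890 V.
With V_CC suppressed (replaced by a short), R_th = R1 ‖ R2 = (37.50 × 62.6)/(37.50 + 62.6) = 23.45 Ω.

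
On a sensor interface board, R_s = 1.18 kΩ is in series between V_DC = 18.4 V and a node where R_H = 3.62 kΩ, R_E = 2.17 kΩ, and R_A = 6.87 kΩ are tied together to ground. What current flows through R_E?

Combine the parallel branches: R_p = (1/3.62 + 1/2.17 + 1/6.87)⁻¹ = 1.133 kΩ.
V_A by voltage divider: V_A = 18.4 × 1.133/(1.18 + 1.133) = 9.013 V.
Branch current I = V_A/R_E = 9.013/2.17 = 4.153 mA.

I ≈ 4.15 mA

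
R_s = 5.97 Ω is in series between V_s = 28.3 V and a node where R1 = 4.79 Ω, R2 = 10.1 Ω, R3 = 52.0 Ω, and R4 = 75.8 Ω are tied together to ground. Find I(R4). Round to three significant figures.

Combine the parallel branches: R_p = (1/4.79 + 1/10.1 + 1/52.0 + 1/75.8)⁻¹ = 2.939 Ω.
V_A by voltage divider: V_A = 28.3 × 2.939/(5.97 + 2.939) = 9.337 V.
I(R4) = V_A / R4 = 9.337/75.8 = 0.1232 A.

I ≈ 0.123 A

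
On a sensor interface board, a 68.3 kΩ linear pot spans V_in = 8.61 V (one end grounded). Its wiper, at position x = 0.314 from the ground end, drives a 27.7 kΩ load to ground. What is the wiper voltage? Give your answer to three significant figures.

Lower segment x·R_p = 21.45 kΩ; upper segment (1−x)·R_p = 46.85 kΩ.
(x·R_p) ‖ R_L = 12.09 kΩ.
Loaded-divider output: V_out = 8.61 × 0.2051 = 1.766 V.

V_out ≈ 1.77 V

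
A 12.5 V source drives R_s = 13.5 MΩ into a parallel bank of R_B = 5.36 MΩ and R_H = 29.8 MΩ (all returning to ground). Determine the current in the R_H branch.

Equivalent of the parallel group: R_p = 4.543 MΩ.
V_A by voltage divider: V_A = 12.5 × 4.543/(13.5 + 4.543) = 3.147 V.
Branch current I = V_A/R_H = 3.147/29.8 = 0.1056 µA.

I ≈ 0.106 µA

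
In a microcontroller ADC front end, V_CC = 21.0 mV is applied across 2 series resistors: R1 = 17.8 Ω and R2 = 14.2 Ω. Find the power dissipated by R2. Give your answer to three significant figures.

The common current is I = 21.0/32.00 = 0.6562 mA.
P(R2) = I²·R2 = (0.6562)² × 14.2 = 6.115 µW.

P ≈ 6.12 µW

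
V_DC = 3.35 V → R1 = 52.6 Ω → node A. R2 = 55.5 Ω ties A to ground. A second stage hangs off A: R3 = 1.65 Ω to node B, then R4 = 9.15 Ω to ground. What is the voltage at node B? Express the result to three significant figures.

V_B ≈ 0.416 V

Looking into the second stage from A: R3 + R4 = 10.80 Ω appears in parallel with R2.
Effective lower resistance at A: R2 ‖ 10.80 = 9.041 Ω.
V_A = 3.35 × 9.041/(52.6 + 9.041) = 0.4913 V.
Then the unloaded second divider: V_B = V_A × R4/(R3+R4) = 0.4913 × 0.8472 = 0.4163 V.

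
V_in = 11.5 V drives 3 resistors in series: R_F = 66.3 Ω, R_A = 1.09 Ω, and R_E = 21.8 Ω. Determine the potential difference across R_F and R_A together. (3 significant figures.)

Series total: ΣR = 66.3 + 1.09 + 21.8 = 89.19 Ω.
R_{R_F..R_A} = 66.3 + 1.09 = 67.39 Ω.
By the voltage-divider rule, V = 11.5 × 67.39/89.19 = 8.689 V.

V ≈ 8.69 V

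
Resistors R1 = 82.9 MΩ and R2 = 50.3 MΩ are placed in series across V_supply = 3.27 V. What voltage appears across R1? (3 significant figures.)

V ≈ 2.04 V

Total series resistance ΣR = 82.9 + 50.3 = 133.2 MΩ.
V = V_supply · R/ΣR = 3.27 × 0.6224 = 2.035 V.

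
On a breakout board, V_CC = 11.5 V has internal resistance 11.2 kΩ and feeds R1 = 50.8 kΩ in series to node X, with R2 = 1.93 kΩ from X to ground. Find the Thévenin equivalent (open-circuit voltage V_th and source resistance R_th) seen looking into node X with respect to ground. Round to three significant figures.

R1' = 11.2 + 50.8 = 62.00 kΩ (source resistance + R1).
Open-circuit (no load on X): V_th = V_CC · R2/(R1' + R2) = 11.5 × 1.93/(62.00 + 1.93) = 0.3472 V.
Zeroing V_CC shorts the top of R1' to ground, so R_th = R1' ‖ R2 = 1.872 kΩ.

V_th ≈ 0.347 V, R_th ≈ 1.87 kΩ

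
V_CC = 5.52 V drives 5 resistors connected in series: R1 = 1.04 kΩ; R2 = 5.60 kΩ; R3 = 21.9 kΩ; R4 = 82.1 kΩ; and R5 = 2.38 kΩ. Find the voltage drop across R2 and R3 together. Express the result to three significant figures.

V ≈ 1.34 V

Total series resistance ΣR = 1.04 + 5.60 + 21.9 + 82.1 + 2.38 = 113.0 kΩ.
R_{R2..R3} = 5.60 + 21.9 = 27.50 kΩ.
By the voltage-divider rule, V = 5.52 × 27.50/113.0 = 1.343 V.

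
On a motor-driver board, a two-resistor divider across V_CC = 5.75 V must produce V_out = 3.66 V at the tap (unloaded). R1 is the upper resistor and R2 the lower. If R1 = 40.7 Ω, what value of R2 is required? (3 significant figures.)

R2 ≈ 71.3 Ω

The divider ratio is R2/(R1+R2) = 3.66/5.75 = 0.6365.
R2 = R1 · 0.6365/(1 − 0.6365) = 71.27 Ω.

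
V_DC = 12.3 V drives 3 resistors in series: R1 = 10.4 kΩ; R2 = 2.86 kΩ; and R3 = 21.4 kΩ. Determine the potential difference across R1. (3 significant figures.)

ΣR = 10.4 + 2.86 + 21.4 = 34.66 kΩ.
By the voltage-divider rule, V = 12.3 × 10.40/34.66 = 3.691 V.

V ≈ 3.69 V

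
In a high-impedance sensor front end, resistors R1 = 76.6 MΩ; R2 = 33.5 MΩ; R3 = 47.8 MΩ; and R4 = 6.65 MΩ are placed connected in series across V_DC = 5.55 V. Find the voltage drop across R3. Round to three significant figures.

ΣR = 76.6 + 33.5 + 47.8 + 6.65 = 164.5 MΩ.
By the voltage-divider rule, V = 5.55 × 47.80/164.5 = 1.612 V.

V ≈ 1.61 V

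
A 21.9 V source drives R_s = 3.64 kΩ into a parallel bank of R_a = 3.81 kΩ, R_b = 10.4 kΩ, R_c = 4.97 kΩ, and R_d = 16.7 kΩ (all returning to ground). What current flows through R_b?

Parallel bank: R_p = 1/(1/3.81 + 1/10.4 + 1/4.97 + 1/16.7) = 1.614 kΩ.
V_A = 21.9 × 1.614/5.254 = 6.727 V.
Branch current I = V_A/R_b = 6.727/10.4 = 0.6468 mA.

I ≈ 0.647 mA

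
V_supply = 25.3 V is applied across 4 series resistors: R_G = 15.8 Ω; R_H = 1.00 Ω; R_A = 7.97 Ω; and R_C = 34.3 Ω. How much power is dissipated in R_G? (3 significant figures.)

P ≈ 2.90 W

ΣR = 59.07 Ω → I = 25.3/59.07 = 0.4283 A.
V(R_G) = I·R = 6.767 V; P = V·I = 6.767 × 0.4283 = 2.898 W.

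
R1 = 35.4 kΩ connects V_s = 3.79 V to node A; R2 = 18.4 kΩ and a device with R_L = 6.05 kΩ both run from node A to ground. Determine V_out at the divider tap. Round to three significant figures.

V_out ≈ 0.432 V

The load sits in parallel with R2, giving an effective lower resistance R2' = R2·R_L/(R2+R_L) = 4.553 kΩ.
Then V_out = V_s · R2'/(R1 + R2') = 3.79 × 4.553/39.95 = 0.4319 V.
(Unloaded it would be 1.30 V; the load pulls it down.)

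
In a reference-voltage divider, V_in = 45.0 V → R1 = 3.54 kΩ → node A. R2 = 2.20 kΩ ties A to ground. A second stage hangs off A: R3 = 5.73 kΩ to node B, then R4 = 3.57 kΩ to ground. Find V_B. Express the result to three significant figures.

Node A sees R2 in parallel with the series input of stage 2, R3 + R4 = 9.300 kΩ.
Effective lower resistance at A: R2 ‖ 9.300 = 1.779 kΩ.
So V_A = 45.0 × 0.3345 = 15.05 V.
Then the unloaded second divider: V_B = V_A × R4/(R3+R4) = 15.05 × 0.3839 = 5.778 V.

V_B ≈ 5.78 V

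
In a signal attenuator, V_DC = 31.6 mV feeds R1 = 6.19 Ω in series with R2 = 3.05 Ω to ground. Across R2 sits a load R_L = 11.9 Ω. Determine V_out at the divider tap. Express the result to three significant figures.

V_out ≈ 8.90 mV

First combine the lower leg with the load: R2 ‖ R_L = 2.428 Ω.
Voltage divider with the loaded lower leg: V_out = 31.6 × 2.428/(6.19 + 2.428) = 31.6 × 0.2817 = 8.902 mV.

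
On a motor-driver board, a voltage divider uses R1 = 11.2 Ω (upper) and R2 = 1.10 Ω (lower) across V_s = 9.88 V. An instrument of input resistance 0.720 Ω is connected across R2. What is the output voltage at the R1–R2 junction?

R2 ‖ R_L = (1.10 × 0.720)/(1.10 + 0.720) = 0.4352 Ω.
Voltage divider with the loaded lower leg: V_out = 9.88 × 0.4352/(11.2 + 0.4352) = 9.88 × 0.03740 = 0.3695 V.
(Unloaded it would be 0.884 V; the load pulls it down.)

V_out ≈ 0.370 V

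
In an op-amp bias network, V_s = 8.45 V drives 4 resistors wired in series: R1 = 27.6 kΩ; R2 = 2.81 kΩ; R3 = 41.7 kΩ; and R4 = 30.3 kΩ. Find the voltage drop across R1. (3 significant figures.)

V ≈ 2.28 V

Total series resistance ΣR = 27.6 + 2.81 + 41.7 + 30.3 = 102.4 kΩ.
V = V_s · R/ΣR = 8.45 × 0.2695 = 2.277 V.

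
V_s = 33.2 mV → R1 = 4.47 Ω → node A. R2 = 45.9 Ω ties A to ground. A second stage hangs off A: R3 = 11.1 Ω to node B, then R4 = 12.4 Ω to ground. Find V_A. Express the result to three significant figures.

V_A ≈ 25.8 mV

Looking into the second stage from A: R3 + R4 = 23.50 Ω appears in parallel with R2.
R2 ‖ (R3+R4) = 15.54 Ω.
So V_A = 33.2 × 0.7766 = 25.78 mV.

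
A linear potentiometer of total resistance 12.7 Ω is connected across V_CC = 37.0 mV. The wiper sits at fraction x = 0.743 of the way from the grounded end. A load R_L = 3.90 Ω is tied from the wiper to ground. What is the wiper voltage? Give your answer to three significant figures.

The pot divides into 3.264 Ω above the wiper and 9.436 Ω below.
R_L loads the lower segment: effective lower R = 2.759 Ω.
Then V_out = V_CC · 2.759/(3.264 + 2.759) = 16.95 mV.

V_out ≈ 17.0 mV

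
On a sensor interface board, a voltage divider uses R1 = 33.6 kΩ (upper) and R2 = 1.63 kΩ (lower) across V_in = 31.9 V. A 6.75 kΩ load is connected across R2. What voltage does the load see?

V_out ≈ 1.20 V

First combine the lower leg with the load: R2 ‖ R_L = 1.313 kΩ.
Voltage divider with the loaded lower leg: V_out = 31.9 × 1.313/(33.6 + 1.313) = 31.9 × 0.03761 = 1.200 V.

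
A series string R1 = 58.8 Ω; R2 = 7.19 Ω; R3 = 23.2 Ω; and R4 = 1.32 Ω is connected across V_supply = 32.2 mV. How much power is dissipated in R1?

Series current I = V_supply/ΣR = 32.2/90.51 = 0.3558 mA.
P(R1) = I²·R1 = (0.3558)² × 58.8 = 7.442 µW.

P ≈ 7.44 µW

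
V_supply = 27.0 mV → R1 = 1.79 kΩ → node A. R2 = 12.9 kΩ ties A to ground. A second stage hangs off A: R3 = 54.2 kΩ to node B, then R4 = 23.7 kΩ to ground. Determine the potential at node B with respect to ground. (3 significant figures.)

Node A sees R2 in parallel with the series input of stage 2, R3 + R4 = 77.90 kΩ.
Effective lower resistance at A: R2 ‖ 77.90 = 11.07 kΩ.
V_A = 27.0 × 11.07/(1.79 + 11.07) = 23.24 mV.
Then the unloaded second divider: V_B = V_A × R4/(R3+R4) = 23.24 × 0.3042 = 7.071 mV.

V_B ≈ 7.07 mV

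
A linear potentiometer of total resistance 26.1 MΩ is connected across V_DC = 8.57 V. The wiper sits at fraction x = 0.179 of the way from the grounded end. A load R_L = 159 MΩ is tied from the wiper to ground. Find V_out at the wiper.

V_out ≈ 1.50 V

Split the track: R_lower = x·R_p = 4.672 MΩ, R_upper = (1−x)·R_p = 21.43 MΩ.
(x·R_p) ‖ R_L = 4.539 MΩ.
Then V_out = V_DC · 4.539/(21.43 + 4.539) = 1.498 V.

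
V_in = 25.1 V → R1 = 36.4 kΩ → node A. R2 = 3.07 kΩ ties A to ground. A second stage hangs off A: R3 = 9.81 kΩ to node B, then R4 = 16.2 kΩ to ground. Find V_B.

V_B ≈ 1.10 V

Looking into the second stage from A: R3 + R4 = 26.01 kΩ appears in parallel with R2.
Effective lower resistance at A: R2 ‖ 26.01 = 2.746 kΩ.
V_A = 25.1 × 2.746/(36.4 + 2.746) = 1.761 V.
V_B = V_A × 0.6228 = 1.097 V.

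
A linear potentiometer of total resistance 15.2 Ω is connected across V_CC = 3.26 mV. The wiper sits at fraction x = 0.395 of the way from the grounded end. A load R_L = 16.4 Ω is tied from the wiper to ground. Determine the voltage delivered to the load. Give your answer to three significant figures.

Lower segment x·R_p = 6.004 Ω; upper segment (1−x)·R_p = 9.196 Ω.
Lower segment in parallel with the load: 6.004 ‖ 16.4 = 4.395 Ω.
Loaded-divider output: V_out = 3.26 × 0.3234 = 1.054 mV.

V_out ≈ 1.05 mV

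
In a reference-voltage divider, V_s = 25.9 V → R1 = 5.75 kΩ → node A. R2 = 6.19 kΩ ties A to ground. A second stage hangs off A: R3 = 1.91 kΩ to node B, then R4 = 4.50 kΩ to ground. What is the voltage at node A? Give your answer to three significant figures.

V_A ≈ 9.17 V

The second stage (R3 + R4 = 6.410 kΩ) loads node A in parallel with R2.
Effective lower resistance at A: R2 ‖ 6.410 = 3.149 kΩ.
So V_A = 25.9 × 0.3539 = 9.165 V.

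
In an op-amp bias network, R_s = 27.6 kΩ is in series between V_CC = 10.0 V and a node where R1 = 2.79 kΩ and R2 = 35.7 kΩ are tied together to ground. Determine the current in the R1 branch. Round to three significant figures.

Parallel bank: R_p = 1/(1/2.79 + 1/35.7) = 2.588 kΩ.
V_A = 10.0 × 2.588/30.19 = 0.8572 V.
I(R1) = V_A / R1 = 0.8572/2.79 = 0.3072 mA.

I ≈ 0.307 mA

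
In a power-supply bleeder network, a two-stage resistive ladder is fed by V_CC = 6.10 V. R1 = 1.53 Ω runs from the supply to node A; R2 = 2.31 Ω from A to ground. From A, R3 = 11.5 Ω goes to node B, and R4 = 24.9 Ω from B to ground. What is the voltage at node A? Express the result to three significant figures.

Node A sees R2 in parallel with the series input of stage 2, R3 + R4 = 36.40 Ω.
Effective lower resistance at A: R2 ‖ 36.40 = 2.172 Ω.
V_A = 6.10 × 2.172/(1.53 + 2.172) = 3.579 V.

V_A ≈ 3.58 V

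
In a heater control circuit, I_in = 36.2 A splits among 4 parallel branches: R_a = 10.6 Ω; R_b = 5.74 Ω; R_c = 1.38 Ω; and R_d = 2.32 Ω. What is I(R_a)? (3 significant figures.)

Conductances: ΣG = 1/10.6 + 1/5.74 + 1/1.38 + 1/2.32 = 1.424 (1/Ω).
R_a takes the fraction G_k/ΣG = 0.09434/1.424 = 0.06624, so I = 36.2 × 0.06624 = 2.398 A.

I ≈ 2.40 A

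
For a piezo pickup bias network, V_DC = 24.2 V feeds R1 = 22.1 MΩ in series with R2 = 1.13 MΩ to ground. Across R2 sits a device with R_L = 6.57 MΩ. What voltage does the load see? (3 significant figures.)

First combine the lower leg with the load: R2 ‖ R_L = 0.9642 MΩ.
Voltage divider with the loaded lower leg: V_out = 24.2 × 0.9642/(22.1 + 0.9642) = 24.2 × 0.04180 = 1.012 V.

V_out ≈ 1.01 V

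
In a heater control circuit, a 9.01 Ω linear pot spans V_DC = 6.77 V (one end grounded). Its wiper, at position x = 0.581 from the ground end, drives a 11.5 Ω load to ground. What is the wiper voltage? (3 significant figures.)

Split the track: R_lower = x·R_p = 5.235 Ω, R_upper = (1−x)·R_p = 3.775 Ω.
(x·R_p) ‖ R_L = 3.597 Ω.
V_out = 6.77 × 3.597/(3.775 + 3.597) = 3.303 V.

V_out ≈ 3.30 V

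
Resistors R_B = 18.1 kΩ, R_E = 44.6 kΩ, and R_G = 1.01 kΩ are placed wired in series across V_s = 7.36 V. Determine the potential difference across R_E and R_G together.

V ≈ 5.27 V

ΣR = 18.1 + 44.6 + 1.01 = 63.71 kΩ.
R_{R_E..R_G} = 44.6 + 1.01 = 45.61 kΩ.
V = V_s · R/ΣR = 7.36 × 0.7159 = 5.269 V.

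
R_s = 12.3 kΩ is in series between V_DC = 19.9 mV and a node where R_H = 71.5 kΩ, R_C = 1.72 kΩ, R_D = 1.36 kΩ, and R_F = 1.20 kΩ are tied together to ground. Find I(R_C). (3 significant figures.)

I ≈ 0.419 µA

Parallel bank: R_p = 1/(1/71.5 + 1/1.72 + 1/1.36 + 1/1.20) = 0.4621 kΩ.
V_A by voltage divider: V_A = 19.9 × 0.4621/(12.3 + 0.4621) = 0.7206 mV.
I(R_C) = V_A / R_C = 0.7206/1.72 = 0.4189 µA.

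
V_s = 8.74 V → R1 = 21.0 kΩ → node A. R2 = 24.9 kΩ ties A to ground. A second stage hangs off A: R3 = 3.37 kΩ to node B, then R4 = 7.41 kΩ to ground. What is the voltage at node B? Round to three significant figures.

V_B ≈ 1.58 V

Looking into the second stage from A: R3 + R4 = 10.78 kΩ appears in parallel with R2.
R2 ‖ (R3+R4) = 7.523 kΩ.
So V_A = 8.74 × 0.2638 = 2.305 V.
Then the unloaded second divider: V_B = V_A × R4/(R3+R4) = 2.305 × 0.6874 = 1.585 V.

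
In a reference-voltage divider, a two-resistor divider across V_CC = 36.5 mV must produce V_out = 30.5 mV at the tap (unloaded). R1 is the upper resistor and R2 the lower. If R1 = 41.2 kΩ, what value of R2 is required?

R2 ≈ 209 kΩ

Required fraction k = V_out/V_CC = 0.8356.
So R2 = R1 · V_out/(V_CC − V_out) = 41.2 × 30.5/(36.5 − 30.5) = 41.2 × 5.083 = 209.4 kΩ.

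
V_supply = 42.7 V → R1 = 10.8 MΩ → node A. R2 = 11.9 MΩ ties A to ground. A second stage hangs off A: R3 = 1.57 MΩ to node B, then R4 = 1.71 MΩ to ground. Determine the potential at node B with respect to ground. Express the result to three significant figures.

The second stage (R3 + R4 = 3.280 MΩ) loads node A in parallel with R2.
R2 ‖ (R3+R4) = 2.571 MΩ.
V_A = 42.7 × 2.571/(10.8 + 2.571) = 8.211 V.
V_B = V_A × 0.5213 = 4.281 V.

V_B ≈ 4.28 V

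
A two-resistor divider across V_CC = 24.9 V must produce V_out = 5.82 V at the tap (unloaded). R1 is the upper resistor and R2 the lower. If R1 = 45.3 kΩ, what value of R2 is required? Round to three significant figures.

Required fraction k = V_out/V_CC = 0.2337.
So R2 = R1 · V_out/(V_CC − V_out) = 45.3 × 5.82/(24.9 − 5.82) = 45.3 × 0.3050 = 13.82 kΩ.

R2 ≈ 13.8 kΩ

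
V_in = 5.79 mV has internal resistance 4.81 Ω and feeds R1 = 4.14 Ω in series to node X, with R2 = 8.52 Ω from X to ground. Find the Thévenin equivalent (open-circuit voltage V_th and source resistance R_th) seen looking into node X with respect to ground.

V_th ≈ 2.82 mV, R_th ≈ 4.36 Ω

R1' = 4.81 + 4.14 = 8.950 Ω (source resistance + R1).
V_th is the unloaded tap voltage: V_in · R2/(R1'+R2) = 5.79 × 0.4877 = 2.824 mV.
Zeroing V_in shorts the top of R1' to ground, so R_th = R1' ‖ R2 = 4.365 Ω.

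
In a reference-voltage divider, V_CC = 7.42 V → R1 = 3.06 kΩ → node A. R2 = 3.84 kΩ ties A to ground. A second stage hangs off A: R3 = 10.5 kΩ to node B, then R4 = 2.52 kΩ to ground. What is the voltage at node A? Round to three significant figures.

V_A ≈ 3.65 V

Looking into the second stage from A: R3 + R4 = 13.02 kΩ appears in parallel with R2.
Effective lower resistance at A: R2 ‖ 13.02 = 2.965 kΩ.
First divider: V_A = V_CC · 2.965/(3.06 + 2.965) = 3.652 V.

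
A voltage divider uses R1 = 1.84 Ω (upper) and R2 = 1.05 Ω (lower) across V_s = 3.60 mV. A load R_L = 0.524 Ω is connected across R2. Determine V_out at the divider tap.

R2 ‖ R_L = (1.05 × 0.524)/(1.05 + 0.524) = 0.3496 Ω.
Then V_out = V_s · R2'/(R1 + R2') = 3.60 × 0.3496/2.190 = 0.5747 mV.

V_out ≈ 0.575 mV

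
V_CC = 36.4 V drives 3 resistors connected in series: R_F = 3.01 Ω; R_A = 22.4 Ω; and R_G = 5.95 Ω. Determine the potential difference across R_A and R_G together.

Total series resistance ΣR = 3.01 + 22.4 + 5.95 = 31.36 Ω.
R_{R_A..R_G} = 22.4 + 5.95 = 28.35 Ω.
Voltage divider: V = V_CC · (28.35 / 31.36) = 36.4 × 0.9040 = 32.91 V.

V ≈ 32.9 V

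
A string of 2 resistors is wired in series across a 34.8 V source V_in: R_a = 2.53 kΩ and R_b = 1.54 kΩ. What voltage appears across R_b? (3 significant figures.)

Total series resistance ΣR = 2.53 + 1.54 = 4.070 kΩ.
V = V_in · R/ΣR = 34.8 × 0.3784 = 13.17 V.

V ≈ 13.2 V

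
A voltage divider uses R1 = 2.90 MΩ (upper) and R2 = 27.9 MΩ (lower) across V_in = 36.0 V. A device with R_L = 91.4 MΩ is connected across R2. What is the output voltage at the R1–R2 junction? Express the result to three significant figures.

V_out ≈ 31.7 V

First combine the lower leg with the load: R2 ‖ R_L = 21.38 MΩ.
Then V_out = V_in · R2'/(R1 + R2') = 36.0 × 21.38/24.28 = 31.70 V.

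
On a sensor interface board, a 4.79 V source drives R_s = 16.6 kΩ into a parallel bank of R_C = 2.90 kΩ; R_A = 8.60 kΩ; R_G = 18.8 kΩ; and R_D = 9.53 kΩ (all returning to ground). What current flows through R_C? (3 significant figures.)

I ≈ 0.146 mA

Parallel bank: R_p = 1/(1/2.90 + 1/8.60 + 1/18.8 + 1/9.53) = 1.615 kΩ.
V_A = 4.79 × 1.615/18.21 = 0.4247 V.
I(R_C) = V_A / R_C = 0.4247/2.90 = 0.1464 mA.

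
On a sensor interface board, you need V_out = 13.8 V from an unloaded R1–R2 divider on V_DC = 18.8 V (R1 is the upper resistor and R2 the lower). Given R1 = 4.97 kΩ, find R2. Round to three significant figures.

The divider ratio is R2/(R1+R2) = 13.8/18.8 = 0.7340.
R2 = R1 · 0.7340/(1 − 0.7340) = 13.72 kΩ.

R2 ≈ 13.7 kΩ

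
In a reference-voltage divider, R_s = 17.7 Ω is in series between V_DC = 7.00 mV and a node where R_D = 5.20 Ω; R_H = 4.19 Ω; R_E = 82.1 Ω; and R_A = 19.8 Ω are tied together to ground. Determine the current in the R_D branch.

I ≈ 0.138 mA

Parallel bank: R_p = 1/(1/5.20 + 1/4.19 + 1/82.1 + 1/19.8) = 2.026 Ω.
V_A = 7.00 × 2.026/19.73 = 0.7189 mV.
Branch current I = V_A/R_D = 0.7189/5.20 = 0.1382 mA.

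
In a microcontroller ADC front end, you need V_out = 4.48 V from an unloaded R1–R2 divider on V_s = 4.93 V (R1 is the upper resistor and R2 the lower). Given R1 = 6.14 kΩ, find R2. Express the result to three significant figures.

R2 ≈ 61.1 kΩ

Required fraction k = V_out/V_s = 0.9087.
So R2 = R1 · V_out/(V_s − V_out) = 6.14 × 4.48/(4.93 − 4.48) = 6.14 × 9.956 = 61.13 kΩ.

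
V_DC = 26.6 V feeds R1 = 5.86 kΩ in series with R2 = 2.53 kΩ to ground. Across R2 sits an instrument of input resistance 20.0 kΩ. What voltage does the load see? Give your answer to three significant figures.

First combine the lower leg with the load: R2 ‖ R_L = 2.246 kΩ.
Now apply the divider: V_out = 26.6 × 0.2771 = 7.370 V.
(Unloaded it would be 8.02 V; the load pulls it down.)

V_out ≈ 7.37 V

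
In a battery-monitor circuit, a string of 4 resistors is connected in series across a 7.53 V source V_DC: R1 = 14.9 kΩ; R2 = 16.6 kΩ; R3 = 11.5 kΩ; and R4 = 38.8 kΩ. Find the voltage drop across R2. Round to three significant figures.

V ≈ 1.53 V

ΣR = 14.9 + 16.6 + 11.5 + 38.8 = 81.80 kΩ.
By the voltage-divider rule, V = 7.53 × 16.60/81.80 = 1.528 V.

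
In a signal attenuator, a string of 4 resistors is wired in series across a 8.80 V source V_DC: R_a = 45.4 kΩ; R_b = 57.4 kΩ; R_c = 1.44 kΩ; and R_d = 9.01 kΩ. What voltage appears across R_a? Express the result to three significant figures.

Series total: ΣR = 45.4 + 57.4 + 1.44 + 9.01 = 113.2 kΩ.
V = V_DC · R/ΣR = 8.80 × 0.4009 = 3.528 V.

V ≈ 3.53 V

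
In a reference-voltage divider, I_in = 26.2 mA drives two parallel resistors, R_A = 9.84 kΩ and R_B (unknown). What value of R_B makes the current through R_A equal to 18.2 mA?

Two-branch current divider: I_A = I_in · R_B/(R_A + R_B).
With f = 0.6947, R_B = R_A · f/(1−f) = 9.84 × 2.275 = 22.39 kΩ.

R_B ≈ 22.4 kΩ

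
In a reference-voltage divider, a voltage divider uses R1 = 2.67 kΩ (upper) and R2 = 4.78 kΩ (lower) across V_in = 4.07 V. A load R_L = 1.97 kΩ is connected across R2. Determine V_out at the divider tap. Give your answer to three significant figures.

R2 ‖ R_L = (4.78 × 1.97)/(4.78 + 1.97) = 1.395 kΩ.
Then V_out = V_in · R2'/(R1 + R2') = 4.07 × 1.395/4.065 = 1.397 V.
(Unloaded it would be 2.61 V; the load pulls it down.)

V_out ≈ 1.40 V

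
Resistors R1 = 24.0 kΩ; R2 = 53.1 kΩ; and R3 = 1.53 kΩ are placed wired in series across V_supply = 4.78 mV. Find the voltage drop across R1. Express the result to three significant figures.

V ≈ 1.46 mV

Series total: ΣR = 24.0 + 53.1 + 1.53 = 78.63 kΩ.
V = V_supply · R/ΣR = 4.78 × 0.3052 = 1.459 mV.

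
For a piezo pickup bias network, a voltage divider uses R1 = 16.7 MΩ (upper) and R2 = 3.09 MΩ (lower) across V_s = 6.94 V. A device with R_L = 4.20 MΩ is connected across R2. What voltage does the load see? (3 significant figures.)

V_out ≈ 0.669 V

The load sits in parallel with R2, giving an effective lower resistance R2' = R2·R_L/(R2+R_L) = 1.780 MΩ.
Now apply the divider: V_out = 6.94 × 0.09633 = 0.6685 V.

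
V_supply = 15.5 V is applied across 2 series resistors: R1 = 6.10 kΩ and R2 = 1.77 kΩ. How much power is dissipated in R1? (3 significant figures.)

P ≈ 23.7 mW

ΣR = 7.870 kΩ → I = 15.5/7.870 = 1.970 mA.
V(R1) = I·R = 12.01 V; P = V·I = 12.01 × 1.970 = 23.66 mW.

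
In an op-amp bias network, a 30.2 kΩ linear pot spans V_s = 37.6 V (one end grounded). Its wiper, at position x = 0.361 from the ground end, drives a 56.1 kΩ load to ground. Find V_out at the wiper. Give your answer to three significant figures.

V_out ≈ 12.1 V

Split the track: R_lower = x·R_p = 10.90 kΩ, R_upper = (1−x)·R_p = 19.30 kΩ.
(x·R_p) ‖ R_L = 9.128 kΩ.
V_out = 37.6 × 9.128/(19.30 + 9.128) = 12.07 V.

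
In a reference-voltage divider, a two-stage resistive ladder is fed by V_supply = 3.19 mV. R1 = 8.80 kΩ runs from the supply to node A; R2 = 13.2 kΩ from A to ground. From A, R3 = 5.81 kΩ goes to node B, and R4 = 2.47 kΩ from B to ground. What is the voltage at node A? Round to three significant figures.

V_A ≈ 1.17 mV

The second stage (R3 + R4 = 8.280 kΩ) loads node A in parallel with R2.
R2 ‖ (R3+R4) = 5.088 kΩ.
So V_A = 3.19 × 0.3664 = 1.169 mV.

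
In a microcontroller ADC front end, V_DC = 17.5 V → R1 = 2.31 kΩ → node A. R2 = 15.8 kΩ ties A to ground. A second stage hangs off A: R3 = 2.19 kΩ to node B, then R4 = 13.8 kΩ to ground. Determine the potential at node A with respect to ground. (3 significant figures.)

Looking into the second stage from A: R3 + R4 = 15.99 kΩ appears in parallel with R2.
R2 ‖ (R3+R4) = 7.947 kΩ.
First divider: V_A = V_DC · 7.947/(2.31 + 7.947) = 13.56 V.

V_A ≈ 13.6 V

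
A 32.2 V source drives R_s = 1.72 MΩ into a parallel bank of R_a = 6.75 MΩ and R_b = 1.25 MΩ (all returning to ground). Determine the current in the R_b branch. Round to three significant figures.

I ≈ 9.79 µA

Combine the parallel branches: R_p = (1/6.75 + 1/1.25)⁻¹ = 1.055 MΩ.
V_A = 32.2 × 1.055/2.775 = 12.24 V.
I(R_b) = V_A / R_b = 12.24/1.25 = 9.792 µA.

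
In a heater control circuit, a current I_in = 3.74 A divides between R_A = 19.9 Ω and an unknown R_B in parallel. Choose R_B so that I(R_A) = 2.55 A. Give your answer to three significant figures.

R_B ≈ 42.6 Ω

In a two-way split, I_A/I_in = R_B/(R_A + R_B).
2.55/3.74 = R_B/(R_A + R_B) → R_B = R_A · (0.6818)/(1 − 0.6818) = 19.9 × 2.143 = 42.64 Ω.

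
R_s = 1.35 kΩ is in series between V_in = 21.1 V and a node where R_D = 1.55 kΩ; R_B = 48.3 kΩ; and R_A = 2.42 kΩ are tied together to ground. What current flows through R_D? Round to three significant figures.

Combine the parallel branches: R_p = (1/1.55 + 1/48.3 + 1/2.42)⁻¹ = 0.9267 kΩ.
Node voltage V_A = V_in · R_p/(R_s + R_p) = 21.1 × 0.4070 = 8.589 V.
Branch current I = V_A/R_D = 8.589/1.55 = 5.541 mA.

I ≈ 5.54 mA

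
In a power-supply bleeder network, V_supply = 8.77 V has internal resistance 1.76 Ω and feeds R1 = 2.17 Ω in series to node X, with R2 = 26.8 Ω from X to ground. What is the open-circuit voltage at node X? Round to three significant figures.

R1' = 1.76 + 2.17 = 3.930 Ω (source resistance + R1).
With X open, the divider is unloaded: V_th = 8.77 × 26.8/30.73 = 7.648 V.

V_th ≈ 7.65 V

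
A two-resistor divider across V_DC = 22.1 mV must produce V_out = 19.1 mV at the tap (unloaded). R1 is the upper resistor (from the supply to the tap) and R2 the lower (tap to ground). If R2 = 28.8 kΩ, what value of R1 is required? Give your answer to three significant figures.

Required fraction k = V_out/V_DC = 0.8643.
So R1 = R2 · (V_DC/V_out − 1) = 28.8 × (22.1/19.1 − 1) = 28.8 × 0.1571 = 4.524 kΩ.

R1 ≈ 4.52 kΩ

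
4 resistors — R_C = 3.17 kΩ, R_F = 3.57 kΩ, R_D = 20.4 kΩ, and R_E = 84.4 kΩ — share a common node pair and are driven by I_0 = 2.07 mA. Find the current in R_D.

ΣG = 1/3.17 + 1/3.57 + 1/20.4 + 1/84.4 = 0.6564.
Current divider: I(R_D) = I_0 · G_k/ΣG = 2.07 × (0.04902/0.6564) = 2.07 × 0.07468 = 0.1546 mA.

I ≈ 0.155 mA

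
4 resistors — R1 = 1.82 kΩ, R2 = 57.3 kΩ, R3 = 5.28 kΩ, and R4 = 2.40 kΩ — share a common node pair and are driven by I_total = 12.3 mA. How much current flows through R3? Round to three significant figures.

Conductances: ΣG = 1/1.82 + 1/57.3 + 1/5.28 + 1/2.40 = 1.173 (1/kΩ).
By the current-divider rule, I = I_total · G_k/ΣG = 12.3 × 0.1615 = 1.986 mA.

I ≈ 1.99 mA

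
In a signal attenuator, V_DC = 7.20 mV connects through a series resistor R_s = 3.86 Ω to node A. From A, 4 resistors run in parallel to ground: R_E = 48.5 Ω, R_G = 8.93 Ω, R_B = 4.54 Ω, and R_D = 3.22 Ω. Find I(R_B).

Combine the parallel branches: R_p = (1/48.5 + 1/8.93 + 1/4.54 + 1/3.22)⁻¹ = 1.507 Ω.
V_A = 7.20 × 1.507/5.367 = 2.022 mV.
I(R_B) = V_A / R_B = 2.022/4.54 = 0.4454 mA.

I ≈ 0.445 mA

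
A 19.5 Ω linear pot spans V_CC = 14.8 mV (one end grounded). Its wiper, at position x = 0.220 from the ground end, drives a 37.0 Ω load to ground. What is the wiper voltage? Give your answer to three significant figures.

The pot divides into 15.21 Ω above the wiper and 4.290 Ω below.
Lower segment in parallel with the load: 4.290 ‖ 37.0 = 3.844 Ω.
Loaded-divider output: V_out = 14.8 × 0.2018 = 2.986 mV.

V_out ≈ 2.99 mV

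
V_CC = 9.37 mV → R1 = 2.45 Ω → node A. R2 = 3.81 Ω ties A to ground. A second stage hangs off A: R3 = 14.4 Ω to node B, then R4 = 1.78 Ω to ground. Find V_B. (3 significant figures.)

V_B ≈ 0.574 mV

The second stage (R3 + R4 = 16.18 Ω) loads node A in parallel with R2.
Effective lower resistance at A: R2 ‖ 16.18 = 3.084 Ω.
First divider: V_A = V_CC · 3.084/(2.45 + 3.084) = 5.222 mV.
V_B = V_A × 0.1100 = 0.5744 mV.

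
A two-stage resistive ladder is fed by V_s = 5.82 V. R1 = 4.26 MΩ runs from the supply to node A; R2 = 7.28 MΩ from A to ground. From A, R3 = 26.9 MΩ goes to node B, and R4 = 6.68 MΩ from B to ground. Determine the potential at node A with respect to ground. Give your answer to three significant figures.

V_A ≈ 3.40 V

Looking into the second stage from A: R3 + R4 = 33.58 MΩ appears in parallel with R2.
R2 ‖ (R3+R4) = 5.983 MΩ.
V_A = 5.82 × 5.983/(4.26 + 5.983) = 3.399 V.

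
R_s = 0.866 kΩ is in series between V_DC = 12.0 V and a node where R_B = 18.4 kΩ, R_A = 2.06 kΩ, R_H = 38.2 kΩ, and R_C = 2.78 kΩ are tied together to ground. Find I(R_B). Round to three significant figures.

I ≈ 0.362 mA

Equivalent of the parallel group: R_p = 1.080 kΩ.
Node voltage V_A = V_DC · R_p/(R_s + R_p) = 12.0 × 0.5551 = 6.661 V.
I(R_B) = V_A / R_B = 6.661/18.4 = 0.3620 mA.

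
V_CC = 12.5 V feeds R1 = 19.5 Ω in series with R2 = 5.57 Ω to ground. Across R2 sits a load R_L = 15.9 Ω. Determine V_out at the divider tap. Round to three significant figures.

V_out ≈ 2.18 V

The load sits in parallel with R2, giving an effective lower resistance R2' = R2·R_L/(R2+R_L) = 4.125 Ω.
Voltage divider with the loaded lower leg: V_out = 12.5 × 4.125/(19.5 + 4.125) = 12.5 × 0.1746 = 2.183 V.
(Unloaded it would be 2.78 V; the load pulls it down.)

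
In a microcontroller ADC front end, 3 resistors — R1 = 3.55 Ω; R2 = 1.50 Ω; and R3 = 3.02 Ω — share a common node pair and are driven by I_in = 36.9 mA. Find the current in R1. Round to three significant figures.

ΣG = 1/3.55 + 1/1.50 + 1/3.02 = 1.279.
By the current-divider rule, I = I_in · G_k/ΣG = 36.9 × 0.2202 = 8.124 mA.

I ≈ 8.12 mA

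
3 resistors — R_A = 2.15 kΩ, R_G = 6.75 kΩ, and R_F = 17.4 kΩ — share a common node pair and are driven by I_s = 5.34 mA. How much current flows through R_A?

ΣG = 1/2.15 + 1/6.75 + 1/17.4 = 0.6707.
R_A takes the fraction G_k/ΣG = 0.4651/0.6707 = 0.6934, so I = 5.34 × 0.6934 = 3.703 mA.

I ≈ 3.70 mA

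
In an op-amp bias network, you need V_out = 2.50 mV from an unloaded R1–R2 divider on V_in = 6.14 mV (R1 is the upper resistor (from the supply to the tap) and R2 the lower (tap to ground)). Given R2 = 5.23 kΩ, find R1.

The divider ratio is R2/(R1+R2) = 2.50/6.14 = 0.4072.
R1 = R2·(1/k − 1) = 5.23 × 1.456 = 7.615 kΩ.

R1 ≈ 7.61 kΩ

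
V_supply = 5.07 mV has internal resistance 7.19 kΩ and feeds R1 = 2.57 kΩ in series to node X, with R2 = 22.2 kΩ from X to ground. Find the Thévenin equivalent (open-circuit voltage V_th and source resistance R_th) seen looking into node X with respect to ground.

V_th ≈ 3.52 mV, R_th ≈ 6.78 kΩ

R1' = 7.19 + 2.57 = 9.760 kΩ (source resistance + R1).
With X open, the divider is unloaded: V_th = 5.07 × 22.2/31.96 = 3.522 mV.
With V_supply suppressed (replaced by a short), R_th = R1' ‖ R2 = (9.760 × 22.2)/(9.760 + 22.2) = 6.779 kΩ.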